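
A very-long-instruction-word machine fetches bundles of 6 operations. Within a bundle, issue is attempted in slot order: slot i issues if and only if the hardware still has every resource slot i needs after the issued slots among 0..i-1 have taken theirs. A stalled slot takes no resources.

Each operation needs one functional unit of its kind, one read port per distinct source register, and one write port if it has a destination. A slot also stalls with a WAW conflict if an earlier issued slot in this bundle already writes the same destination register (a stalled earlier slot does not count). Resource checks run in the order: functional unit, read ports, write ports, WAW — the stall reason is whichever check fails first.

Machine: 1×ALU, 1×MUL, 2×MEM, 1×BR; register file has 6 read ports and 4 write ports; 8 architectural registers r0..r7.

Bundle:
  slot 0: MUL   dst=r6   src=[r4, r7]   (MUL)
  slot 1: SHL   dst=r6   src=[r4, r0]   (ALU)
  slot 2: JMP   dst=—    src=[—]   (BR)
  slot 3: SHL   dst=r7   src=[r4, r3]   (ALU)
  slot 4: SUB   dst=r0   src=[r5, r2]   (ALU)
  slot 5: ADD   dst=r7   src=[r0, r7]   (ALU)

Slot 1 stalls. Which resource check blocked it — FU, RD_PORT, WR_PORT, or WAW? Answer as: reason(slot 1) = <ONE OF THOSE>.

reason(slot 1) = WAW

  0. MUL→r6 ⇒ go  {1A/0Mu/2Ld/1B | 4r 3w}
  1. ALU→r6 ⇒ no(WAW)  {1A/0Mu/2Ld/1B | 4r 3w}
  2. BR ⇒ go  {1A/0Mu/2Ld/0B | 4r 3w}
  3. ALU→r7 ⇒ go  {0A/0Mu/2Ld/0B | 2r 2w}
  4. ALU→r0 ⇒ no(FU)  {0A/0Mu/2Ld/0B | 2r 2w}
  5. ALU→r7 ⇒ no(FU)  {0A/0Mu/2Ld/0B | 2r 2w}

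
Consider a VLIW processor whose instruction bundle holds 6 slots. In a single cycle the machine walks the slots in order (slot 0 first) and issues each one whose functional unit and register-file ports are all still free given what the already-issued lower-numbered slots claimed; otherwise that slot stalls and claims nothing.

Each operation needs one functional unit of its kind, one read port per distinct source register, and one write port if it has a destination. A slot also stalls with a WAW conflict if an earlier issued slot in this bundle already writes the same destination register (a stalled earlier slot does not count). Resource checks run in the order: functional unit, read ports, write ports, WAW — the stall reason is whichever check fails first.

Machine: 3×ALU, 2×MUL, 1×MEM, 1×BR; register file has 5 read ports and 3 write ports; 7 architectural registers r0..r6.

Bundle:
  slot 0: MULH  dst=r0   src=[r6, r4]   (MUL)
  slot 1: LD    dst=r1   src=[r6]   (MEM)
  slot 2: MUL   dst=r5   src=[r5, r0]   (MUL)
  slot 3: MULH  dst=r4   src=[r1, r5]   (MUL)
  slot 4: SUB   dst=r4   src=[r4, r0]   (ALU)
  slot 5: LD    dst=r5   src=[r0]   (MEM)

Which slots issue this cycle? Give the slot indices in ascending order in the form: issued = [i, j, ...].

issued = [0, 1, 2]

(0) want 1×MUL +2rd +1wr — yes → AL3|MU1|ME1|BR1|rd3|wr2
(1) want 1×MEM +1rd +1wr — yes → AL3|MU1|ME0|BR1|rd2|wr1
(2) want 1×MUL +2rd +1wr — yes → AL3|MU0|ME0|BR1|rd0|wr0
(3) want 1×MUL +2rd +1wr — FU → AL3|MU0|ME0|BR1|rd0|wr0
(4) want 1×ALU +2rd +1wr — RD_PORT → AL3|MU0|ME0|BR1|rd0|wr0
(5) want 1×MEM +1rd +1wr — FU → AL3|MU0|ME0|BR1|rd0|wr0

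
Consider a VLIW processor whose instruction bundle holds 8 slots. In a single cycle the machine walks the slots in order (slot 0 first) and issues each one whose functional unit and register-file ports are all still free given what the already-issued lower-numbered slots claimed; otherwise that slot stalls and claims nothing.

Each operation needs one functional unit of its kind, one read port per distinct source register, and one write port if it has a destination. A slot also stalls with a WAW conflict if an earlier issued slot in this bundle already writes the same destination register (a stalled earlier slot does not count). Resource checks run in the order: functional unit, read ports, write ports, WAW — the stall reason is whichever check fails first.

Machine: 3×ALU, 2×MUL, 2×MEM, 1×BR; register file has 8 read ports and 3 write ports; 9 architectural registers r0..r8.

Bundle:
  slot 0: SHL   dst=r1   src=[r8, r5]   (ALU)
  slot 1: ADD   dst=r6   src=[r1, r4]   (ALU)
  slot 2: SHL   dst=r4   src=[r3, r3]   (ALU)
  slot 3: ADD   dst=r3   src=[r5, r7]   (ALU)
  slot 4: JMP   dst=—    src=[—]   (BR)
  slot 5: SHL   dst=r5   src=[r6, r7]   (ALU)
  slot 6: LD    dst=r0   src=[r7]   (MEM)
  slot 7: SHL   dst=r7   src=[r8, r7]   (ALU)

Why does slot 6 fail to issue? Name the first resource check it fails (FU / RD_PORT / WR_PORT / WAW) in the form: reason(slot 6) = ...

#0 ALU src=r8,r5 dispatched  <A:2 Mu:2 Ld:2 B:1 rd:6 wr:2>
#1 ALU src=r1,r4 dispatched  <A:1 Mu:2 Ld:2 B:1 rd:4 wr:1>
#2 ALU src=r3,r3 dispatched  <A:0 Mu:2 Ld:2 B:1 rd:3 wr:0>
#3 ALU src=r5,r7 held:FU  <A:0 Mu:2 Ld:2 B:1 rd:3 wr:0>
#4 BR src=- dispatched  <A:0 Mu:2 Ld:2 B:0 rd:3 wr:0>
#5 ALU src=r6,r7 held:FU  <A:0 Mu:2 Ld:2 B:0 rd:3 wr:0>
#6 MEM src=r7 held:WR_PORT  <A:0 Mu:2 Ld:2 B:0 rd:3 wr:0>
#7 ALU src=r8,r7 held:FU  <A:0 Mu:2 Ld:2 B:0 rd:3 wr:0>

reason(slot 6) = WR_PORT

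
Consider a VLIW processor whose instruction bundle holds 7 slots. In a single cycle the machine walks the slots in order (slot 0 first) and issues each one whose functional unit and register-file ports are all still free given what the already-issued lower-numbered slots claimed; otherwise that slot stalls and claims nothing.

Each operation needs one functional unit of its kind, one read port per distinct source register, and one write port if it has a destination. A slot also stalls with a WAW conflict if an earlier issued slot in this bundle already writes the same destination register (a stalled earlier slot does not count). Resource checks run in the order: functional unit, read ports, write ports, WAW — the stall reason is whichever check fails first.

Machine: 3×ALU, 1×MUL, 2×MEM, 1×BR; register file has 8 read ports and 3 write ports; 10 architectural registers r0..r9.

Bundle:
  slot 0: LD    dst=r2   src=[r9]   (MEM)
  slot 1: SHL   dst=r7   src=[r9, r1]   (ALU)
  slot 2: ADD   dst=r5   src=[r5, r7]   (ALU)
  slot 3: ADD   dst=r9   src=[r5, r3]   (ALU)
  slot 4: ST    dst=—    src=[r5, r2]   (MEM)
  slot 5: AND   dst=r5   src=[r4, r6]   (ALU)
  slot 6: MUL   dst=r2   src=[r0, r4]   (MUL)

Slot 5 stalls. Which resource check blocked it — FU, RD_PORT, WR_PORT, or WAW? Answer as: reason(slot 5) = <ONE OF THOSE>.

  0. MEM→r2 ⇒ go  {3A/1Mu/1Ld/1B | 7r 2w}
  1. ALU→r7 ⇒ go  {2A/1Mu/1Ld/1B | 5r 1w}
  2. ALU→r5 ⇒ go  {1A/1Mu/1Ld/1B | 3r 0w}
  3. ALU→r9 ⇒ no(WR_PORT)  {1A/1Mu/1Ld/1B | 3r 0w}
  4. MEM ⇒ go  {1A/1Mu/0Ld/1B | 1r 0w}
  5. ALU→r5 ⇒ no(RD_PORT)  {1A/1Mu/0Ld/1B | 1r 0w}
  6. MUL→r2 ⇒ no(RD_PORT)  {1A/1Mu/0Ld/1B | 1r 0w}

reason(slot 5) = RD_PORT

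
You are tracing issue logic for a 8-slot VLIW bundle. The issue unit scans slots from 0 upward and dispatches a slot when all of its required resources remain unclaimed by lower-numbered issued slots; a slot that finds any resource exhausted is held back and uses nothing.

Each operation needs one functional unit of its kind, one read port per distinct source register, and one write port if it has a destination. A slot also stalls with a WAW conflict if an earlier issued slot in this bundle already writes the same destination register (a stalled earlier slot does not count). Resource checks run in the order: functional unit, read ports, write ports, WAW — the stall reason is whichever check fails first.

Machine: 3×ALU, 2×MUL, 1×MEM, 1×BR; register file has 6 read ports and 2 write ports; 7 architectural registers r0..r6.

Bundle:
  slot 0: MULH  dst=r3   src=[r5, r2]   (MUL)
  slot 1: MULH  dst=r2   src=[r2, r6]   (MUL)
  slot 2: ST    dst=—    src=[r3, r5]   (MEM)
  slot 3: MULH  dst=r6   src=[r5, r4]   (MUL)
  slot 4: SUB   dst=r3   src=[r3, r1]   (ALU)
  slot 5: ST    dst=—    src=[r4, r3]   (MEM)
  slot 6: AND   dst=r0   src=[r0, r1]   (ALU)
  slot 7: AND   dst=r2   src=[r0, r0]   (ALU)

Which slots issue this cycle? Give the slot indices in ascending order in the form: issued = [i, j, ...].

issued = [0, 1, 2]

(0) want 1×MUL +2rd +1wr — yes → AL3|MU1|ME1|BR1|rd4|wr1
(1) want 1×MUL +2rd +1wr — yes → AL3|MU0|ME1|BR1|rd2|wr0
(2) want 1×MEM +2rd +0wr — yes → AL3|MU0|ME0|BR1|rd0|wr0
(3) want 1×MUL +2rd +1wr — FU → AL3|MU0|ME0|BR1|rd0|wr0
(4) want 1×ALU +2rd +1wr — RD_PORT → AL3|MU0|ME0|BR1|rd0|wr0
(5) want 1×MEM +2rd +0wr — FU → AL3|MU0|ME0|BR1|rd0|wr0
(6) want 1×ALU +2rd +1wr — RD_PORT → AL3|MU0|ME0|BR1|rd0|wr0
(7) want 1×ALU +1rd +1wr — RD_PORT → AL3|MU0|ME0|BR1|rd0|wr0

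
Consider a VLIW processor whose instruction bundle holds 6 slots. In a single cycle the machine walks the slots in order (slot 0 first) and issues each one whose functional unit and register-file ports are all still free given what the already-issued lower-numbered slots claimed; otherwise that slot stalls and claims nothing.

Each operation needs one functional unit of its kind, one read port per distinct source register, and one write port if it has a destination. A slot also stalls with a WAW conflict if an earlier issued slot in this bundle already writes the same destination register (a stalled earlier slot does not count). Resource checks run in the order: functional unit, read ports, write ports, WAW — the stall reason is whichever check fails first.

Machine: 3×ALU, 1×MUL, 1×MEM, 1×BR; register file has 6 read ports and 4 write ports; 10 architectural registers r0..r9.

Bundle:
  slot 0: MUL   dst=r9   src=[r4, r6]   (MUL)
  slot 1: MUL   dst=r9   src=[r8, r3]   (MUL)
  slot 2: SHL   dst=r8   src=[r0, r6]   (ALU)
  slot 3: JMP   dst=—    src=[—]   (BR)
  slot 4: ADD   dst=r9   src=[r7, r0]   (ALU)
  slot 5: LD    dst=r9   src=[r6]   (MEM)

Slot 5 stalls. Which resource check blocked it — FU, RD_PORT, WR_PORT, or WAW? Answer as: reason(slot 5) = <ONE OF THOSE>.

(0) want 1×MUL +2rd +1wr — yes → AL3|MU0|ME1|BR1|rd4|wr3
(1) want 1×MUL +2rd +1wr — FU → AL3|MU0|ME1|BR1|rd4|wr3
(2) want 1×ALU +2rd +1wr — yes → AL2|MU0|ME1|BR1|rd2|wr2
(3) want 1×BR +0rd +0wr — yes → AL2|MU0|ME1|BR0|rd2|wr2
(4) want 1×ALU +2rd +1wr — WAW → AL2|MU0|ME1|BR0|rd2|wr2
(5) want 1×MEM +1rd +1wr — WAW → AL2|MU0|ME1|BR0|rd2|wr2

reason(slot 5) = WAW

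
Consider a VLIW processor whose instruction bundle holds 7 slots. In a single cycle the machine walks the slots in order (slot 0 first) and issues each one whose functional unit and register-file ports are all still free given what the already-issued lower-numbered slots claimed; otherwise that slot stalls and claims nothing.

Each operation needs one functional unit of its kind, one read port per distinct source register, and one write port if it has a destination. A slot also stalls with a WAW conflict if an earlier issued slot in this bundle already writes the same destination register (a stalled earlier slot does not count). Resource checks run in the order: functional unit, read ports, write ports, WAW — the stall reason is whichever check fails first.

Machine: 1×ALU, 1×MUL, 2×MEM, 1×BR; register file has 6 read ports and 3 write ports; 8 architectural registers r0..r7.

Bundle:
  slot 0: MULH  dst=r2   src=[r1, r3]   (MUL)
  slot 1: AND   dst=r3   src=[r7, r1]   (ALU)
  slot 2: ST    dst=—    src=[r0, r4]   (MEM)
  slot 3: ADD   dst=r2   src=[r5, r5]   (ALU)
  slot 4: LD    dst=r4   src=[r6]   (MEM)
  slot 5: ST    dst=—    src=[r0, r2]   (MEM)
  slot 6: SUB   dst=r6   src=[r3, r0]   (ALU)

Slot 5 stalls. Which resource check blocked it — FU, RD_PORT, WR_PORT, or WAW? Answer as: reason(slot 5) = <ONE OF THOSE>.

slot 0 (MUL): ISSUE — free A1,Mu0,Ld2,B1 rp4 wp2
slot 1 (ALU): ISSUE — free A0,Mu0,Ld2,B1 rp2 wp1
slot 2 (MEM): ISSUE — free A0,Mu0,Ld1,B1 rp0 wp1
slot 3 (ALU): stall FU — free A0,Mu0,Ld1,B1 rp0 wp1
slot 4 (MEM): stall RD_PORT — free A0,Mu0,Ld1,B1 rp0 wp1
slot 5 (MEM): stall RD_PORT — free A0,Mu0,Ld1,B1 rp0 wp1
slot 6 (ALU): stall FU — free A0,Mu0,Ld1,B1 rp0 wp1

reason(slot 5) = RD_PORT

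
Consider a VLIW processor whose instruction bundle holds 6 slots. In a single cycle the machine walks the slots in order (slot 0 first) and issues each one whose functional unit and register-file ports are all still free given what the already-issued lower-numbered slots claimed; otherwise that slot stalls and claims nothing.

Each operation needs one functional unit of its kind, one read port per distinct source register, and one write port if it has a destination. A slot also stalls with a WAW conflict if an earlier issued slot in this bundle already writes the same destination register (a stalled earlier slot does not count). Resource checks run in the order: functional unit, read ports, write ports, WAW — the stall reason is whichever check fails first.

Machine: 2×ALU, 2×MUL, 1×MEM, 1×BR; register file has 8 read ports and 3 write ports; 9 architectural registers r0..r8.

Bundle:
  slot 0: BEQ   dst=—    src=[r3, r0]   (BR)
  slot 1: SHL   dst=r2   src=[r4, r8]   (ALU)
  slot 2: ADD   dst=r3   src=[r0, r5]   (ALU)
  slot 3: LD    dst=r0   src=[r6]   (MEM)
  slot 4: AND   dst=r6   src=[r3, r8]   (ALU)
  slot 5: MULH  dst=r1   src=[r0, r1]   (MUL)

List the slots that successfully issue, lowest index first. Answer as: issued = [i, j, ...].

slot 0 (BR): ISSUE — free A2,Mu2,Ld1,B0 rp6 wp3
slot 1 (ALU): ISSUE — free A1,Mu2,Ld1,B0 rp4 wp2
slot 2 (ALU): ISSUE — free A0,Mu2,Ld1,B0 rp2 wp1
slot 3 (MEM): ISSUE — free A0,Mu2,Ld0,B0 rp1 wp0
slot 4 (ALU): stall FU — free A0,Mu2,Ld0,B0 rp1 wp0
slot 5 (MUL): stall RD_PORT — free A0,Mu2,Ld0,B0 rp1 wp0

issued = [0, 1, 2, 3]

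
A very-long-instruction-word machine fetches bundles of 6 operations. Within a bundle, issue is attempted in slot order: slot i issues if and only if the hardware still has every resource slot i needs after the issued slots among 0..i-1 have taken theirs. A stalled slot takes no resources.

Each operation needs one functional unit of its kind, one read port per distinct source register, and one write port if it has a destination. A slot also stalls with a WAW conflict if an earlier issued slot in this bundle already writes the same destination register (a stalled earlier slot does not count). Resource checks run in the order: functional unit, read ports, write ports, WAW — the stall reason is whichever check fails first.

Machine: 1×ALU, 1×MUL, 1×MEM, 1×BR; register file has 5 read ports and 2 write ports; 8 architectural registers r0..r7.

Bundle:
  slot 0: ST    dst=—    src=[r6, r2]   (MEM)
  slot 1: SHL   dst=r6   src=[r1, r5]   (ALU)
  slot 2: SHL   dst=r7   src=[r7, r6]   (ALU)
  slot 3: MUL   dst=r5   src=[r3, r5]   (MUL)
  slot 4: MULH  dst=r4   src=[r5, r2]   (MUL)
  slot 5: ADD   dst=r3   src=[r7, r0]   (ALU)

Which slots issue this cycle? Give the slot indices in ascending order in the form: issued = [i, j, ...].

  0. MEM ⇒ go  {1A/1Mu/0Ld/1B | 3r 2w}
  1. ALU→r6 ⇒ go  {0A/1Mu/0Ld/1B | 1r 1w}
  2. ALU→r7 ⇒ no(FU)  {0A/1Mu/0Ld/1B | 1r 1w}
  3. MUL→r5 ⇒ no(RD_PORT)  {0A/1Mu/0Ld/1B | 1r 1w}
  4. MUL→r4 ⇒ no(RD_PORT)  {0A/1Mu/0Ld/1B | 1r 1w}
  5. ALU→r3 ⇒ no(FU)  {0A/1Mu/0Ld/1B | 1r 1w}

issued = [0, 1]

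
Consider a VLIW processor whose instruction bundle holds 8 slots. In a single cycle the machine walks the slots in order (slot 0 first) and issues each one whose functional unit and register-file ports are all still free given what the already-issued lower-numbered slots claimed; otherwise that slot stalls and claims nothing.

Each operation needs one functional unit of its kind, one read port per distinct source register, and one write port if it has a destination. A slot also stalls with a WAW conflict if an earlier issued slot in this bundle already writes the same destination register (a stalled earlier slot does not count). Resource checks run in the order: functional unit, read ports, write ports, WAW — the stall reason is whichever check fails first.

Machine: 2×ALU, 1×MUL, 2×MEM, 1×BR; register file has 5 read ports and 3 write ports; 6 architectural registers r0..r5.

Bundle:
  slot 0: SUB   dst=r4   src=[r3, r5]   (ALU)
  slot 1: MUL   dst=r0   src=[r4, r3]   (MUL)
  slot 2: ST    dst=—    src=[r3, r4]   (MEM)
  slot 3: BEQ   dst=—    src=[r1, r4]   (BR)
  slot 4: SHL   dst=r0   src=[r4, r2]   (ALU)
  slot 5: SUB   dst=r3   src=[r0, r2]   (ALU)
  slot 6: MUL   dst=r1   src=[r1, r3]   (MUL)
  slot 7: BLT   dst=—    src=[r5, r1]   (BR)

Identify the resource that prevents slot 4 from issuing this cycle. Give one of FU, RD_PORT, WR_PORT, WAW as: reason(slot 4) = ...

reason(slot 4) = RD_PORT

#0 ALU src=r3,r5 dispatched  <A:1 Mu:1 Ld:2 B:1 rd:3 wr:2>
#1 MUL src=r4,r3 dispatched  <A:1 Mu:0 Ld:2 B:1 rd:1 wr:1>
#2 MEM src=r3,r4 held:RD_PORT  <A:1 Mu:0 Ld:2 B:1 rd:1 wr:1>
#3 BR src=r1,r4 held:RD_PORT  <A:1 Mu:0 Ld:2 B:1 rd:1 wr:1>
#4 ALU src=r4,r2 held:RD_PORT  <A:1 Mu:0 Ld:2 B:1 rd:1 wr:1>
#5 ALU src=r0,r2 held:RD_PORT  <A:1 Mu:0 Ld:2 B:1 rd:1 wr:1>
#6 MUL src=r1,r3 held:FU  <A:1 Mu:0 Ld:2 B:1 rd:1 wr:1>
#7 BR src=r5,r1 held:RD_PORT  <A:1 Mu:0 Ld:2 B:1 rd:1 wr:1>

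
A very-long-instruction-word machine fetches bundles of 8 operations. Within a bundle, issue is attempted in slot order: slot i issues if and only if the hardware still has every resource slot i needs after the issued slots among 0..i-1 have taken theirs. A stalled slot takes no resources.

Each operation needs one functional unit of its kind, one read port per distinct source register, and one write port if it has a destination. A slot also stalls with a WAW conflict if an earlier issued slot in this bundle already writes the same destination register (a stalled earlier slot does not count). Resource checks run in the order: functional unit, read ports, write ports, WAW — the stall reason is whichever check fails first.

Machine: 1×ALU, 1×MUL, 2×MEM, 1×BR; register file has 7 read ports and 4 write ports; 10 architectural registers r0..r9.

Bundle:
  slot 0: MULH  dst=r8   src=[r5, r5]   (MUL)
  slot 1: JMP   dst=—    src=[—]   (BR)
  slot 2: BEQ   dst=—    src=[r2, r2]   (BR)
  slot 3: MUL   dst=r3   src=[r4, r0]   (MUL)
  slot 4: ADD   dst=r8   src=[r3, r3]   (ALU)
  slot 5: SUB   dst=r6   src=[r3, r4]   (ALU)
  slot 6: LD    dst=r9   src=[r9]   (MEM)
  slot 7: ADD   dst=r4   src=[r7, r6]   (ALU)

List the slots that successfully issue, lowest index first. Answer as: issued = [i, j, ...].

(0) want 1×MUL +1rd +1wr — yes → AL1|MU0|ME2|BR1|rd6|wr3
(1) want 1×BR +0rd +0wr — yes → AL1|MU0|ME2|BR0|rd6|wr3
(2) want 1×BR +1rd +0wr — FU → AL1|MU0|ME2|BR0|rd6|wr3
(3) want 1×MUL +2rd +1wr — FU → AL1|MU0|ME2|BR0|rd6|wr3
(4) want 1×ALU +1rd +1wr — WAW → AL1|MU0|ME2|BR0|rd6|wr3
(5) want 1×ALU +2rd +1wr — yes → AL0|MU0|ME2|BR0|rd4|wr2
(6) want 1×MEM +1rd +1wr — yes → AL0|MU0|ME1|BR0|rd3|wr1
(7) want 1×ALU +2rd +1wr — FU → AL0|MU0|ME1|BR0|rd3|wr1

issued = [0, 1, 5, 6]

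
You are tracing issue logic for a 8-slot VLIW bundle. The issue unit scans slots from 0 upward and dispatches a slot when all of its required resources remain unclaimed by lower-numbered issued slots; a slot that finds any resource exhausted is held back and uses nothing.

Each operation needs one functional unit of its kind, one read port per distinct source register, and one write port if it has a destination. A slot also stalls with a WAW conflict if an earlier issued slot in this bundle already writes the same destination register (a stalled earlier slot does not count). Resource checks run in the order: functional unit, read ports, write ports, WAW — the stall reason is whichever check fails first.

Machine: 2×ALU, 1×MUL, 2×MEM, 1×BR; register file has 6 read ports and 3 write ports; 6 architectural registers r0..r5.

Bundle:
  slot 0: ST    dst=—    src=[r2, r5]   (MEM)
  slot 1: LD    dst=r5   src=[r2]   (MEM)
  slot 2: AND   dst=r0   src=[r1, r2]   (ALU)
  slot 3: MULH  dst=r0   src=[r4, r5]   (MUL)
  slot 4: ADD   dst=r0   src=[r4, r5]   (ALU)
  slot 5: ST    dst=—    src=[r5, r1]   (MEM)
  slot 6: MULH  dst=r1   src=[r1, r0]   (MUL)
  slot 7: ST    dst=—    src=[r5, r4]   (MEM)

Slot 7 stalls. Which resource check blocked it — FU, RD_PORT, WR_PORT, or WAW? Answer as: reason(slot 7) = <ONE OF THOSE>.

reason(slot 7) = FU

(0) want 1×MEM +2rd +0wr — yes → AL2|MU1|ME1|BR1|rd4|wr3
(1) want 1×MEM +1rd +1wr — yes → AL2|MU1|ME0|BR1|rd3|wr2
(2) want 1×ALU +2rd +1wr — yes → AL1|MU1|ME0|BR1|rd1|wr1
(3) want 1×MUL +2rd +1wr — RD_PORT → AL1|MU1|ME0|BR1|rd1|wr1
(4) want 1×ALU +2rd +1wr — RD_PORT → AL1|MU1|ME0|BR1|rd1|wr1
(5) want 1×MEM +2rd +0wr — FU → AL1|MU1|ME0|BR1|rd1|wr1
(6) want 1×MUL +2rd +1wr — RD_PORT → AL1|MU1|ME0|BR1|rd1|wr1
(7) want 1×MEM +2rd +0wr — FU → AL1|MU1|ME0|BR1|rd1|wr1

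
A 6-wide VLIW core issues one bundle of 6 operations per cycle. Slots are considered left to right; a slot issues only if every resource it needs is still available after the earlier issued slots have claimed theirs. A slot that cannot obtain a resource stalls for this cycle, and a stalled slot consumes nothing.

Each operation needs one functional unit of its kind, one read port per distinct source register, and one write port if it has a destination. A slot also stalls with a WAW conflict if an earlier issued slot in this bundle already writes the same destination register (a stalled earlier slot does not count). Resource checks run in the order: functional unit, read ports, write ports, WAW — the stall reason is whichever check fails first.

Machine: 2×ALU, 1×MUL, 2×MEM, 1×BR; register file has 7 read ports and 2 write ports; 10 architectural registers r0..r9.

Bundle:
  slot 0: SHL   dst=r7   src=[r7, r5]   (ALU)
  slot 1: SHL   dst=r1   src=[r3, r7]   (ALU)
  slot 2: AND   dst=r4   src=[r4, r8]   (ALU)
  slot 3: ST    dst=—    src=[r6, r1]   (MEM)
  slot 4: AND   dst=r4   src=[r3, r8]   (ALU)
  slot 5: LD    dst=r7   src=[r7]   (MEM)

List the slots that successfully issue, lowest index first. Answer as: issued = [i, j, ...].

issued = [0, 1, 3]

slot 0 (ALU): ISSUE — free A1,Mu1,Ld2,B1 rp5 wp1
slot 1 (ALU): ISSUE — free A0,Mu1,Ld2,B1 rp3 wp0
slot 2 (ALU): stall FU — free A0,Mu1,Ld2,B1 rp3 wp0
slot 3 (MEM): ISSUE — free A0,Mu1,Ld1,B1 rp1 wp0
slot 4 (ALU): stall FU — free A0,Mu1,Ld1,B1 rp1 wp0
slot 5 (MEM): stall WR_PORT — free A0,Mu1,Ld1,B1 rp1 wp0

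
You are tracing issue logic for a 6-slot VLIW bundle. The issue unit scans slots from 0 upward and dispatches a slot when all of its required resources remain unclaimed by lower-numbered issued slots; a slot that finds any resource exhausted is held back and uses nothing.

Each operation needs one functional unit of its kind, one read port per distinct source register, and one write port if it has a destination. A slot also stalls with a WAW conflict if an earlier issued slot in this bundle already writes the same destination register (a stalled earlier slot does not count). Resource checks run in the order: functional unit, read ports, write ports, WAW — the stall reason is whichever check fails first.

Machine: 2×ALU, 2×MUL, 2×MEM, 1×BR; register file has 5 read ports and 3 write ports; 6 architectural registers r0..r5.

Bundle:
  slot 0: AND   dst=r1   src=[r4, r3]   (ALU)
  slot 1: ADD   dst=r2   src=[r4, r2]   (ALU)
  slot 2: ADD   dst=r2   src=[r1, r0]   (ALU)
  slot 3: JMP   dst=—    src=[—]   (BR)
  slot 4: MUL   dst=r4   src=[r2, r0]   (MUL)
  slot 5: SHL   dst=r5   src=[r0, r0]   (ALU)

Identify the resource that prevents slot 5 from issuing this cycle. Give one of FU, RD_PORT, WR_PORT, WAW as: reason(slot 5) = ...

reason(slot 5) = FU

[0] ALU needs rd=2 wr=1: ok; after: ALU=1 MUL=2 MEM=2 BR=1, R=3, W=2
[1] ALU needs rd=2 wr=1: ok; after: ALU=0 MUL=2 MEM=2 BR=1, R=1, W=1
[2] ALU needs rd=2 wr=1: FU; after: ALU=0 MUL=2 MEM=2 BR=1, R=1, W=1
[3] BR needs rd=0 wr=0: ok; after: ALU=0 MUL=2 MEM=2 BR=0, R=1, W=1
[4] MUL needs rd=2 wr=1: RD_PORT; after: ALU=0 MUL=2 MEM=2 BR=0, R=1, W=1
[5] ALU needs rd=1 wr=1: FU; after: ALU=0 MUL=2 MEM=2 BR=0, R=1, W=1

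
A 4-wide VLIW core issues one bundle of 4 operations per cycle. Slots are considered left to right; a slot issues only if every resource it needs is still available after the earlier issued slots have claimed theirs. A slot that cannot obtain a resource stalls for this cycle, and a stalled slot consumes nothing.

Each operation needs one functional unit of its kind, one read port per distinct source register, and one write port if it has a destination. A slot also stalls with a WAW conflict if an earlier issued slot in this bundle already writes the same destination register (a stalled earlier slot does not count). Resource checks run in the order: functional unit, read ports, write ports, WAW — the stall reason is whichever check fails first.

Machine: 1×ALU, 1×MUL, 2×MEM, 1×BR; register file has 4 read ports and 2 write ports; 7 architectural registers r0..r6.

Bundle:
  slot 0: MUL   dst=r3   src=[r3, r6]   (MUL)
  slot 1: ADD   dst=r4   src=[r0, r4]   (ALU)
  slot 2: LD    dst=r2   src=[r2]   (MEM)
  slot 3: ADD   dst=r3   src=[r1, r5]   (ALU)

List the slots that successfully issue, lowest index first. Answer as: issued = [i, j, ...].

issued = [0, 1]

[0] MUL needs rd=2 wr=1: ok; after: ALU=1 MUL=0 MEM=2 BR=1, R=2, W=1
[1] ALU needs rd=2 wr=1: ok; after: ALU=0 MUL=0 MEM=2 BR=1, R=0, W=0
[2] MEM needs rd=1 wr=1: RD_PORT; after: ALU=0 MUL=0 MEM=2 BR=1, R=0, W=0
[3] ALU needs rd=2 wr=1: FU; after: ALU=0 MUL=0 MEM=2 BR=1, R=0, W=0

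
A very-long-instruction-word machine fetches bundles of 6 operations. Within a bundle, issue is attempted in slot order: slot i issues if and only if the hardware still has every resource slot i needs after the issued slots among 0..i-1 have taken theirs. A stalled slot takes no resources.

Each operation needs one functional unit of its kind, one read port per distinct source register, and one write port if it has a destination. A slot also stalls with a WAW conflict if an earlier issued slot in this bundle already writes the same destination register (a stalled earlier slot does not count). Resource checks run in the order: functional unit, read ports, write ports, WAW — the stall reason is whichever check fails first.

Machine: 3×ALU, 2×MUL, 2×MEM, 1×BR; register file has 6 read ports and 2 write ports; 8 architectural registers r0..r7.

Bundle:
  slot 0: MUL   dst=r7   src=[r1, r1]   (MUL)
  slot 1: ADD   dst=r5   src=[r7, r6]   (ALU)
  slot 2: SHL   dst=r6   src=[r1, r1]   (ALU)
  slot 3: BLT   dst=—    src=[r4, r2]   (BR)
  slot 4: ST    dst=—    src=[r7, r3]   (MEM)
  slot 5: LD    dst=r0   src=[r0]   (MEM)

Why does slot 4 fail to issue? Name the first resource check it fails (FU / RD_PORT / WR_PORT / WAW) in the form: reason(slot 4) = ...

slot 0 (MUL): ISSUE — free A3,Mu1,Ld2,B1 rp5 wp1
slot 1 (ALU): ISSUE — free A2,Mu1,Ld2,B1 rp3 wp0
slot 2 (ALU): stall WR_PORT — free A2,Mu1,Ld2,B1 rp3 wp0
slot 3 (BR): ISSUE — free A2,Mu1,Ld2,B0 rp1 wp0
slot 4 (MEM): stall RD_PORT — free A2,Mu1,Ld2,B0 rp1 wp0
slot 5 (MEM): stall WR_PORT — free A2,Mu1,Ld2,B0 rp1 wp0

reason(slot 4) = RD_PORT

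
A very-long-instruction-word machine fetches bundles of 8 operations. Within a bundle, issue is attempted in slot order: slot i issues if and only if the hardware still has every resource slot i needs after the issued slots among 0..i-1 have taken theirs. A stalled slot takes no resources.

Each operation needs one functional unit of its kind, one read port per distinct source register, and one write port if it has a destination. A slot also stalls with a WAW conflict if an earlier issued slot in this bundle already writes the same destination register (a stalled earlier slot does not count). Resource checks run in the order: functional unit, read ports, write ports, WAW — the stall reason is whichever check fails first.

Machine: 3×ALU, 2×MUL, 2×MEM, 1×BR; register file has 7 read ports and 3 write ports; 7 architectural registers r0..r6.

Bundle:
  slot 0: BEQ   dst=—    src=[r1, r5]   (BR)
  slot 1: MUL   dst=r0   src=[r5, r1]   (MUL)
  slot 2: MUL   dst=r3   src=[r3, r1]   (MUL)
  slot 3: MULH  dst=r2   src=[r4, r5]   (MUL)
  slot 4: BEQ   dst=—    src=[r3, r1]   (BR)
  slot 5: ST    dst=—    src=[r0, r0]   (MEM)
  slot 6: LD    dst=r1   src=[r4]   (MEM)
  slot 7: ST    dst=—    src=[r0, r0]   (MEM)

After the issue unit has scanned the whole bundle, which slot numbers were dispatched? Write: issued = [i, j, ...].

slot 0 (BR): ISSUE — free A3,Mu2,Ld2,B0 rp5 wp3
slot 1 (MUL): ISSUE — free A3,Mu1,Ld2,B0 rp3 wp2
slot 2 (MUL): ISSUE — free A3,Mu0,Ld2,B0 rp1 wp1
slot 3 (MUL): stall FU — free A3,Mu0,Ld2,B0 rp1 wp1
slot 4 (BR): stall FU — free A3,Mu0,Ld2,B0 rp1 wp1
slot 5 (MEM): ISSUE — free A3,Mu0,Ld1,B0 rp0 wp1
slot 6 (MEM): stall RD_PORT — free A3,Mu0,Ld1,B0 rp0 wp1
slot 7 (MEM): stall RD_PORT — free A3,Mu0,Ld1,B0 rp0 wp1

issued = [0, 1, 2, 5]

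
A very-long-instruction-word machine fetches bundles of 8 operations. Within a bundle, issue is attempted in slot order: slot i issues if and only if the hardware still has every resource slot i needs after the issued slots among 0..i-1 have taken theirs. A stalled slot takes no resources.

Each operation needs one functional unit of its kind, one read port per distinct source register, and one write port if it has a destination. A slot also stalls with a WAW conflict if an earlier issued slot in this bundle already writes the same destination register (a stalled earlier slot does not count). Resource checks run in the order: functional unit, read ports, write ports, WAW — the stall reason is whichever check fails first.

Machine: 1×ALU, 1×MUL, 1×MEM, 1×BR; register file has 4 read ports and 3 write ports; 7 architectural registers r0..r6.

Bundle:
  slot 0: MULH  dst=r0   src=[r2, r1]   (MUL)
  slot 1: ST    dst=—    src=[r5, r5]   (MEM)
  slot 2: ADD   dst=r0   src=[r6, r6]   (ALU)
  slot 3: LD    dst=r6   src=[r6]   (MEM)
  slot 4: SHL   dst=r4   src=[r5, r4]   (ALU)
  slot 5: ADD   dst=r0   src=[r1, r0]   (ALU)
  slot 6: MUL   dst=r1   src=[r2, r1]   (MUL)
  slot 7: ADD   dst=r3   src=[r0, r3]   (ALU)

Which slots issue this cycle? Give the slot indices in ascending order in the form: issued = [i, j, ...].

issued = [0, 1]

(0) want 1×MUL +2rd +1wr — yes → AL1|MU0|ME1|BR1|rd2|wr2
(1) want 1×MEM +1rd +0wr — yes → AL1|MU0|ME0|BR1|rd1|wr2
(2) want 1×ALU +1rd +1wr — WAW → AL1|MU0|ME0|BR1|rd1|wr2
(3) want 1×MEM +1rd +1wr — FU → AL1|MU0|ME0|BR1|rd1|wr2
(4) want 1×ALU +2rd +1wr — RD_PORT → AL1|MU0|ME0|BR1|rd1|wr2
(5) want 1×ALU +2rd +1wr — RD_PORT → AL1|MU0|ME0|BR1|rd1|wr2
(6) want 1×MUL +2rd +1wr — FU → AL1|MU0|ME0|BR1|rd1|wr2
(7) want 1×ALU +2rd +1wr — RD_PORT → AL1|MU0|ME0|BR1|rd1|wr2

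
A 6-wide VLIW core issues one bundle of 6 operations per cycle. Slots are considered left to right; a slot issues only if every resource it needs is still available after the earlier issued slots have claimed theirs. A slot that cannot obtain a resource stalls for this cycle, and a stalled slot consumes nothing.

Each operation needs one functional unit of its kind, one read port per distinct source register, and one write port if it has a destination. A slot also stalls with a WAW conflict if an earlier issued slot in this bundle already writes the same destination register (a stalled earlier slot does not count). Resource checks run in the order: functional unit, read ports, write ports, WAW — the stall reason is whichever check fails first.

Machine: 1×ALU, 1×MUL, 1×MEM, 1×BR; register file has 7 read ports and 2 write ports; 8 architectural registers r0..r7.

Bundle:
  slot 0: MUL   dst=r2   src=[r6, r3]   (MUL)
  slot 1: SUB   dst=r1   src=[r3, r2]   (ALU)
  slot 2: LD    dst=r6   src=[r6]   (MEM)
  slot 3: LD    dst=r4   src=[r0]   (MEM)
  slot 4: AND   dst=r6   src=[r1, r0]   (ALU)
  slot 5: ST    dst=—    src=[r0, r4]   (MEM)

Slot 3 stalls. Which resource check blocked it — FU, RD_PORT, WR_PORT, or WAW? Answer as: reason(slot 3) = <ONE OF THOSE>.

slot 0 (MUL): ISSUE — free A1,Mu0,Ld1,B1 rp5 wp1
slot 1 (ALU): ISSUE — free A0,Mu0,Ld1,B1 rp3 wp0
slot 2 (MEM): stall WR_PORT — free A0,Mu0,Ld1,B1 rp3 wp0
slot 3 (MEM): stall WR_PORT — free A0,Mu0,Ld1,B1 rp3 wp0
slot 4 (ALU): stall FU — free A0,Mu0,Ld1,B1 rp3 wp0
slot 5 (MEM): ISSUE — free A0,Mu0,Ld0,B1 rp1 wp0

reason(slot 3) = WR_PORT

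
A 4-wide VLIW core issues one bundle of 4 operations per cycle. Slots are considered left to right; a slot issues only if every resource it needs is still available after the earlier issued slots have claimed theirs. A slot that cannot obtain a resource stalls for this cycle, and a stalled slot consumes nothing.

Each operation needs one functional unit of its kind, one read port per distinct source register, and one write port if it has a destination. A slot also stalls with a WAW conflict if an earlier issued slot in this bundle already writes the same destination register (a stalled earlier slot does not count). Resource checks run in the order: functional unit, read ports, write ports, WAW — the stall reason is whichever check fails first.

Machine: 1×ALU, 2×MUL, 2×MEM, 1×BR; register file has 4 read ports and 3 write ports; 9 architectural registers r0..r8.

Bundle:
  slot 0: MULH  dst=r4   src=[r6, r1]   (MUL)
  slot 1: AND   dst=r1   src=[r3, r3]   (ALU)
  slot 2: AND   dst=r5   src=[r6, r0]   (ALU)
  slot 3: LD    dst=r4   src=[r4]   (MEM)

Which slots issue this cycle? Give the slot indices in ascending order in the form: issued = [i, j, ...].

issued = [0, 1]

(0) want 1×MUL +2rd +1wr — yes → AL1|MU1|ME2|BR1|rd2|wr2
(1) want 1×ALU +1rd +1wr — yes → AL0|MU1|ME2|BR1|rd1|wr1
(2) want 1×ALU +2rd +1wr — FU → AL0|MU1|ME2|BR1|rd1|wr1
(3) want 1×MEM +1rd +1wr — WAW → AL0|MU1|ME2|BR1|rd1|wr1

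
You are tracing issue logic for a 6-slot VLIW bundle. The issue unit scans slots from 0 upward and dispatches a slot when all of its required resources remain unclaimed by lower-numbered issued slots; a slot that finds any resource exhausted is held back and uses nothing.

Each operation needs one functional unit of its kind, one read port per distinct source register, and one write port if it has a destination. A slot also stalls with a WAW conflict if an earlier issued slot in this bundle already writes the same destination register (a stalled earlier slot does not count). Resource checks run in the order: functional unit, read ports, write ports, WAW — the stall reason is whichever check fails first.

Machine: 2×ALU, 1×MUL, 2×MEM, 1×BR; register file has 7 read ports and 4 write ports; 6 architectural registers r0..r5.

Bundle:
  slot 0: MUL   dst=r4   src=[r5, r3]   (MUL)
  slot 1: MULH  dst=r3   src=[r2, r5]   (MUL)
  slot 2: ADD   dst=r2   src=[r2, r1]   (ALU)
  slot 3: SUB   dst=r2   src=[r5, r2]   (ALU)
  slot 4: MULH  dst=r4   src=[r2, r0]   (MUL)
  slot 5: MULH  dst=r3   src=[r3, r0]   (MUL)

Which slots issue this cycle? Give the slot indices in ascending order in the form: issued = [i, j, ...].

issued = [0, 2]

  0. MUL→r4 ⇒ go  {2A/0Mu/2Ld/1B | 5r 3w}
  1. MUL→r3 ⇒ no(FU)  {2A/0Mu/2Ld/1B | 5r 3w}
  2. ALU→r2 ⇒ go  {1A/0Mu/2Ld/1B | 3r 2w}
  3. ALU→r2 ⇒ no(WAW)  {1A/0Mu/2Ld/1B | 3r 2w}
  4. MUL→r4 ⇒ no(FU)  {1A/0Mu/2Ld/1B | 3r 2w}
  5. MUL→r3 ⇒ no(FU)  {1A/0Mu/2Ld/1B | 3r 2w}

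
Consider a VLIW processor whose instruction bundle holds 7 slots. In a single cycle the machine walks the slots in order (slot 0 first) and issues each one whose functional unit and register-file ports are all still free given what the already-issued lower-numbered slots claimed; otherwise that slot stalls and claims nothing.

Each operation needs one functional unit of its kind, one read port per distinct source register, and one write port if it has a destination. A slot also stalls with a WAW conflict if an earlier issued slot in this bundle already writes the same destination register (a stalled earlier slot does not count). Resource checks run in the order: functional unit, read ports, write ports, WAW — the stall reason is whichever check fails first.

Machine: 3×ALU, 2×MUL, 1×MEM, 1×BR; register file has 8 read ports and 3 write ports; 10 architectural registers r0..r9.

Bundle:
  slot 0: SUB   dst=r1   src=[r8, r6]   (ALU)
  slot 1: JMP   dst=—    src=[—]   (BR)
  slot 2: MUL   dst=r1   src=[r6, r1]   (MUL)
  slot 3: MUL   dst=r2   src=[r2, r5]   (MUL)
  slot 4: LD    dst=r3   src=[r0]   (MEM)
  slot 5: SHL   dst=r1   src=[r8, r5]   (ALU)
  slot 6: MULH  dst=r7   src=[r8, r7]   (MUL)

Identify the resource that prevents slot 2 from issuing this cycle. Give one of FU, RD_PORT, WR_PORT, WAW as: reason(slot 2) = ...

slot 0 (ALU): ISSUE — free A2,Mu2,Ld1,B1 rp6 wp2
slot 1 (BR): ISSUE — free A2,Mu2,Ld1,B0 rp6 wp2
slot 2 (MUL): stall WAW — free A2,Mu2,Ld1,B0 rp6 wp2
slot 3 (MUL): ISSUE — free A2,Mu1,Ld1,B0 rp4 wp1
slot 4 (MEM): ISSUE — free A2,Mu1,Ld0,B0 rp3 wp0
slot 5 (ALU): stall WR_PORT — free A2,Mu1,Ld0,B0 rp3 wp0
slot 6 (MUL): stall WR_PORT — free A2,Mu1,Ld0,B0 rp3 wp0

reason(slot 2) = WAW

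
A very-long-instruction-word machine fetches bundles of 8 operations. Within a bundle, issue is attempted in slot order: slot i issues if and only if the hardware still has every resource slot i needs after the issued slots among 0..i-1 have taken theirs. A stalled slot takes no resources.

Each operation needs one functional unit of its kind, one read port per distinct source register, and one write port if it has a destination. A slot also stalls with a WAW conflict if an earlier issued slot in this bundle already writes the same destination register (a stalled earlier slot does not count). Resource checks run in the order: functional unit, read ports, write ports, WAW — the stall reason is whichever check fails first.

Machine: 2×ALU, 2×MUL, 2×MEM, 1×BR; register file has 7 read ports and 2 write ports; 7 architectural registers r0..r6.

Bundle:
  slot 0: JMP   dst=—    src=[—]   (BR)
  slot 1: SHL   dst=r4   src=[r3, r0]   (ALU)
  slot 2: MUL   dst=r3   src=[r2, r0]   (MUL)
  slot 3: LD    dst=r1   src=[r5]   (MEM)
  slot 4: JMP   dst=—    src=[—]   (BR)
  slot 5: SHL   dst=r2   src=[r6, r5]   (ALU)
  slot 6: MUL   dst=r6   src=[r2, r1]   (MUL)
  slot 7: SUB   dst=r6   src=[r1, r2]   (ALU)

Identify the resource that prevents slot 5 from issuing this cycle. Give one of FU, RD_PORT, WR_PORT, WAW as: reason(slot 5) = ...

  0. BR ⇒ go  {2A/2Mu/2Ld/0B | 7r 2w}
  1. ALU→r4 ⇒ go  {1A/2Mu/2Ld/0B | 5r 1w}
  2. MUL→r3 ⇒ go  {1A/1Mu/2Ld/0B | 3r 0w}
  3. MEM→r1 ⇒ no(WR_PORT)  {1A/1Mu/2Ld/0B | 3r 0w}
  4. BR ⇒ no(FU)  {1A/1Mu/2Ld/0B | 3r 0w}
  5. ALU→r2 ⇒ no(WR_PORT)  {1A/1Mu/2Ld/0B | 3r 0w}
  6. MUL→r6 ⇒ no(WR_PORT)  {1A/1Mu/2Ld/0B | 3r 0w}
  7. ALU→r6 ⇒ no(WR_PORT)  {1A/1Mu/2Ld/0B | 3r 0w}

reason(slot 5) = WR_PORT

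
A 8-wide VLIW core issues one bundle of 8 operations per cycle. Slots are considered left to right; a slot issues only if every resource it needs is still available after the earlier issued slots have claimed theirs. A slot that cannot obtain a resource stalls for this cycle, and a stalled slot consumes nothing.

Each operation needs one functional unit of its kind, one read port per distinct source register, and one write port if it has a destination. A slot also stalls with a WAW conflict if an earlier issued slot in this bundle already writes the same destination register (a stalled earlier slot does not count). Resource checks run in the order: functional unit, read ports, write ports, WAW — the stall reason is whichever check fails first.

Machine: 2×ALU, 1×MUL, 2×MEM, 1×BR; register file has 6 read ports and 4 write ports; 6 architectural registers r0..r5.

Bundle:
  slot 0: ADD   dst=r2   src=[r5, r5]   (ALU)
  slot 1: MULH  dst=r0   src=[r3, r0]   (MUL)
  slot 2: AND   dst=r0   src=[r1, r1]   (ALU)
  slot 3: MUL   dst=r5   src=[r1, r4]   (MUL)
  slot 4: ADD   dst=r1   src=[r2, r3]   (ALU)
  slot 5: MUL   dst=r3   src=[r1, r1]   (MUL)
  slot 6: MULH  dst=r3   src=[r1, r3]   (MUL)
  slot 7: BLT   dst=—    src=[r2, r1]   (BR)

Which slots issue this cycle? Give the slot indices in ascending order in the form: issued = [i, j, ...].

issued = [0, 1, 4]

  0. ALU→r2 ⇒ go  {1A/1Mu/2Ld/1B | 5r 3w}
  1. MUL→r0 ⇒ go  {1A/0Mu/2Ld/1B | 3r 2w}
  2. ALU→r0 ⇒ no(WAW)  {1A/0Mu/2Ld/1B | 3r 2w}
  3. MUL→r5 ⇒ no(FU)  {1A/0Mu/2Ld/1B | 3r 2w}
  4. ALU→r1 ⇒ go  {0A/0Mu/2Ld/1B | 1r 1w}
  5. MUL→r3 ⇒ no(FU)  {0A/0Mu/2Ld/1B | 1r 1w}
  6. MUL→r3 ⇒ no(FU)  {0A/0Mu/2Ld/1B | 1r 1w}
  7. BR ⇒ no(RD_PORT)  {0A/0Mu/2Ld/1B | 1r 1w}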